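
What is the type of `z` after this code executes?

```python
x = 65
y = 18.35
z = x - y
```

int - float = float

float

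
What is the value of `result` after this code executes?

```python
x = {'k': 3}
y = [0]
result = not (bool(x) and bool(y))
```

x = {'k': 3}; y = [0]; result = False

False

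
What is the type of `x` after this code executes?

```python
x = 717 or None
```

'or' returns first truthy value

int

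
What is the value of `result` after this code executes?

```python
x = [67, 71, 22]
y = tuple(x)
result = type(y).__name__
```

x is list; y is tuple; result = 'tuple'

'tuple'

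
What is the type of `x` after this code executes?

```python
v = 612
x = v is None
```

'is' comparison returns bool

bool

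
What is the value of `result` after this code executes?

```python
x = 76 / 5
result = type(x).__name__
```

x is float; result = 'float'

'float'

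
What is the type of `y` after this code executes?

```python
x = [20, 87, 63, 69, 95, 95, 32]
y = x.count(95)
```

list.count() returns int

int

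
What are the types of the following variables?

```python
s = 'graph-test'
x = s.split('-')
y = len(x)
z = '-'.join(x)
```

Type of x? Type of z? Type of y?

str.split() returns list; str.join() returns str; len() returns int

list, str, int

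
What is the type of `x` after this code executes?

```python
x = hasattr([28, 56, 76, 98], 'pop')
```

hasattr() returns bool

bool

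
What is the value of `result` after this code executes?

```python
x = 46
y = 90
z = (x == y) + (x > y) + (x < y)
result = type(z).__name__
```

x is int; y is int; z is int; result = 'int'

'int'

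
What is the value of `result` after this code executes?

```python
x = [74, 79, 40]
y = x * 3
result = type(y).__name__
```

x is list; y is list; result = 'list'

'list'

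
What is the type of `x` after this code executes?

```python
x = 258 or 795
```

'or' returns first truthy value (int)

int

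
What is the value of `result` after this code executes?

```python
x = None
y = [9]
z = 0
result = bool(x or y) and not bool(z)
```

x = None; y = [9]; z = 0; result = True

True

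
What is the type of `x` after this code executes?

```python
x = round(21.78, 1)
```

round() with decimal places returns float

float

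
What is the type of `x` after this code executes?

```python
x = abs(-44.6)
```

abs() of float returns float

float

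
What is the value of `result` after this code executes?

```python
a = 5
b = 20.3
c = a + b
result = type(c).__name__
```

a is int; b is float; c is float; result = 'float'

'float'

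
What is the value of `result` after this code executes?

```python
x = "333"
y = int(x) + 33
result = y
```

x = '333'; y = 366; result = 366

366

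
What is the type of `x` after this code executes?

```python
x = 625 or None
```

'or' returns first truthy value

int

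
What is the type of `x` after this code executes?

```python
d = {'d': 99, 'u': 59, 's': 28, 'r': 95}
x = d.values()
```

.values() returns dict_values view

dict_values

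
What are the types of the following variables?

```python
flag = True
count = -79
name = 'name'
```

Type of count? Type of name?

count is assigned a bare integer (no decimal point), so it is an int; name is assigned a quoted string literal, so it is a str

int, str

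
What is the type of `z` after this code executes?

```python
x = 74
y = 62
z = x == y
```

Equality comparison returns bool

bool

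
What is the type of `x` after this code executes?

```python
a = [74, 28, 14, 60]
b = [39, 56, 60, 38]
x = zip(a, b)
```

zip() returns a zip object

zip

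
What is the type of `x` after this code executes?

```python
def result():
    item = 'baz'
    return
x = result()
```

Bare return returns None

NoneType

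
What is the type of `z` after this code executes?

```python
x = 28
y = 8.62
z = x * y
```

int * float = float

float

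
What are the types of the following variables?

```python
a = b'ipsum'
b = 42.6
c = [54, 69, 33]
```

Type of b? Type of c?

b is assigned a number with a decimal point, so it is a float; c is assigned a list literal (square brackets)

float, list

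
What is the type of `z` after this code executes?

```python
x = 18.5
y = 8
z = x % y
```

float % int = float

float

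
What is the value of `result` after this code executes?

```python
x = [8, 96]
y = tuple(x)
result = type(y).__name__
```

x is list; y is tuple; result = 'tuple'

'tuple'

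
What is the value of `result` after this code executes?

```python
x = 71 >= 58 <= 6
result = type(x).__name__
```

x is bool; result = 'bool'

'bool'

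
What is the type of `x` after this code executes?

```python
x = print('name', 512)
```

print() returns None

NoneType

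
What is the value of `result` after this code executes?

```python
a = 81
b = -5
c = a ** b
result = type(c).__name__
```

a is int; b is int; c is float; result = 'float'

'float'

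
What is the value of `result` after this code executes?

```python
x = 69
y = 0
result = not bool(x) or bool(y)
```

x = 69; y = 0; result = False

False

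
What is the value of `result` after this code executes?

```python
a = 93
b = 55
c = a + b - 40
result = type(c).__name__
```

a is int; b is int; c is int; result = 'int'

'int'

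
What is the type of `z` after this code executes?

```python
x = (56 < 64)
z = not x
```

'not' returns bool

bool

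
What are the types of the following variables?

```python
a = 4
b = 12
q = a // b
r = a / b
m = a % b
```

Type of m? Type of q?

% of ints returns int; // returns int

int, int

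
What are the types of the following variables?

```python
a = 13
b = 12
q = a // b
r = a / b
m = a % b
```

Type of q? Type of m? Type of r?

// returns int; % of ints returns int; / returns float

int, int, float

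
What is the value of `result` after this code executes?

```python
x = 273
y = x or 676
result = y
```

x = 273; y = 273; result = 273

273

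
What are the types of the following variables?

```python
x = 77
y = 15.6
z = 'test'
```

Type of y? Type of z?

y is assigned a number with a decimal point, so it is a float; z is assigned a quoted string literal, so it is a str

float, str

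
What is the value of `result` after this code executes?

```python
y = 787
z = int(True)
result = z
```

y = 787; z = 1; result = 1

1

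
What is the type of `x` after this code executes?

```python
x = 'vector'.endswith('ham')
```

str.endswith() returns bool

bool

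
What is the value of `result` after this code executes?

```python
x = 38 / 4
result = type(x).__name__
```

x is float; result = 'float'

'float'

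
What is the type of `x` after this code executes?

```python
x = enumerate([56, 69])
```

enumerate() returns an enumerate object

enumerate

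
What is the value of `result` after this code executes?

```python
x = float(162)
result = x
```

x = 162.0; result = 162.0

162.0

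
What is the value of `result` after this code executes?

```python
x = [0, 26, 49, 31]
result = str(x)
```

x = [0, 26, 49, 31]; result = '[0, 26, 49, 31]'

'[0, 26, 49, 31]'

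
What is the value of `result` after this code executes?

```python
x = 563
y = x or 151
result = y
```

x = 563; y = 563; result = 563

563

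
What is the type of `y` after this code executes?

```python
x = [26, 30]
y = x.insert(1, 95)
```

list.insert() returns None

NoneType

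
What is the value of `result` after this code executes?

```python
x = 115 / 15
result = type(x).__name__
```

x is float; result = 'float'

'float'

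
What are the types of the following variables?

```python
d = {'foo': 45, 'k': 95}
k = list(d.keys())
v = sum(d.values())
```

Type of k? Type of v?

list() converts to list; sum of ints is int

list, int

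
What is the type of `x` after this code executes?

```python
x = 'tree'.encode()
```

str.encode() returns bytes

bytes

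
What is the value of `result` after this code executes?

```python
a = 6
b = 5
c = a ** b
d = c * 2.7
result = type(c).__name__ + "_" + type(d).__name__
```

a is int; b is int; c is int; d is float; result = 'int_float'

'int_float'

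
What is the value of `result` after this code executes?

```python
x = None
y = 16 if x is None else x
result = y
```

x = None; y = 16; result = 16

16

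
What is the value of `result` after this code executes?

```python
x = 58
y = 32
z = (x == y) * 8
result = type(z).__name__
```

x is int; y is int; z is int; result = 'int'

'int'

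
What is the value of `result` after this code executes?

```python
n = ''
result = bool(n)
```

n = ''; result = False

False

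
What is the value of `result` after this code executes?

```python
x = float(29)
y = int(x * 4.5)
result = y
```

x = 29.0; y = 130; result = 130

130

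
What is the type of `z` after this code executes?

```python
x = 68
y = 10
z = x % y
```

int % int = int

int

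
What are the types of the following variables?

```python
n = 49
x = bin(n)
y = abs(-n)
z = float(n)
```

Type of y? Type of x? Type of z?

abs() of int returns int; bin() returns str; float() returns float

int, str, float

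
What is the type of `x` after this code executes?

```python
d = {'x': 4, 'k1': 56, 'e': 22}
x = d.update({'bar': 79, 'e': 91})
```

dict.update() returns None

NoneType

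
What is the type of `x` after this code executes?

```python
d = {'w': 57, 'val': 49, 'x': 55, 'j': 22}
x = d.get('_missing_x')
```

dict.get() returns None when key not found

NoneType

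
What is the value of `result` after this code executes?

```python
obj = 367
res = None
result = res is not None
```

obj = 367; res = None; result = False

False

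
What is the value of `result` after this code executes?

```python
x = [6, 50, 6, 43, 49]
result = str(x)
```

x = [6, 50, 6, 43, 49]; result = '[6, 50, 6, 43, 49]'

'[6, 50, 6, 43, 49]'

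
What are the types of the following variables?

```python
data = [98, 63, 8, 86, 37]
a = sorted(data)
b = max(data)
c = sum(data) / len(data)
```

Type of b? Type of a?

max of ints returns int; sorted() returns list

int, list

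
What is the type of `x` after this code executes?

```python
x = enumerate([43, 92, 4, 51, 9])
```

enumerate() returns an enumerate object

enumerate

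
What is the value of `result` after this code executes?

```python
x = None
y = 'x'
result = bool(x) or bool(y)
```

x = None; y = 'x'; result = True

True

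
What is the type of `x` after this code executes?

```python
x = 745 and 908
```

'and' with truthy values returns last operand (int)

int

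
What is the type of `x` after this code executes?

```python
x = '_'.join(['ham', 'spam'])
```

str.join() returns str

str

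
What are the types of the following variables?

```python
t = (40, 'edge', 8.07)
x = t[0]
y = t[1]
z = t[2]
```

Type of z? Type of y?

tuple[2] is float; tuple[1] is str

float, str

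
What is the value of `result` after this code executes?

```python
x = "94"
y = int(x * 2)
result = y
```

x = '94'; y = 9494; result = 9494

9494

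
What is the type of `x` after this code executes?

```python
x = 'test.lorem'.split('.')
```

str.split() returns list

list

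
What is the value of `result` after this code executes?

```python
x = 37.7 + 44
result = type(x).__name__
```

x is float; result = 'float'

'float'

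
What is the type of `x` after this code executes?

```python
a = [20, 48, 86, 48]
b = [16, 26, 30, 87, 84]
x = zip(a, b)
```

zip() returns a zip object

zip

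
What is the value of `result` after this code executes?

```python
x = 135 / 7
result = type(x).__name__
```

x is float; result = 'float'

'float'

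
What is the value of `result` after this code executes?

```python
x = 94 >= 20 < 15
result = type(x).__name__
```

x is bool; result = 'bool'

'bool'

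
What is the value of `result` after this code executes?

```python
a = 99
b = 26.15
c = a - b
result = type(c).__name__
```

a is int; b is float; c is float; result = 'float'

'float'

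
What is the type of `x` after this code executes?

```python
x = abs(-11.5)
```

abs() of float returns float

float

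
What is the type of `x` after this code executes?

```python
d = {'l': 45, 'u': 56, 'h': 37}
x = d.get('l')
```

dict.get() returns value type when found

int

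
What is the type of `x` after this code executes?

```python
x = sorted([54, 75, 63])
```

sorted() always returns list

list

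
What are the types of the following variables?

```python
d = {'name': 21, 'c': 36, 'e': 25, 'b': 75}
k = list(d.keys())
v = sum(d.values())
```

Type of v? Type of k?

sum of ints is int; list() converts to list

int, list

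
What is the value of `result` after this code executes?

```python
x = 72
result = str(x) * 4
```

x = 72; result = '72727272'

'72727272'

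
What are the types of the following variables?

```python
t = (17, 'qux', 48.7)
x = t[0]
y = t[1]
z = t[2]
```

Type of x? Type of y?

tuple[0] is int; tuple[1] is str

int, str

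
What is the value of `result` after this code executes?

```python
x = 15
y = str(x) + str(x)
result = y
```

x = 15; y = '1515'; result = '1515'

'1515'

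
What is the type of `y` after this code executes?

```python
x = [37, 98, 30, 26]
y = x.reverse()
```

list.reverse() returns None

NoneType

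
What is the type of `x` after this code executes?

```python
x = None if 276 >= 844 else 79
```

276 >= 844 is False, so the else branch is taken

int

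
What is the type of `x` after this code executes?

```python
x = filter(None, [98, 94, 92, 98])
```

filter() returns a filter object

filter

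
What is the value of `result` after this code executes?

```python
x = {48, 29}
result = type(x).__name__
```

x is set; result = 'set'

'set'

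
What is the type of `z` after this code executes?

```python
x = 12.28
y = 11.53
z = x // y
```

float // float = float

float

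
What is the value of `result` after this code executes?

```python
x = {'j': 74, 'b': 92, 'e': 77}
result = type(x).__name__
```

x is dict; result = 'dict'

'dict'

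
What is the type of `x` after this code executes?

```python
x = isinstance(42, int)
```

isinstance() returns bool

bool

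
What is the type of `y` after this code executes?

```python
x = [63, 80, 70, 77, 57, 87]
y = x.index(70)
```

list.index() returns int

int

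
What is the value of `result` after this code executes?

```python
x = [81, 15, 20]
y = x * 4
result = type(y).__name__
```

x is list; y is list; result = 'list'

'list'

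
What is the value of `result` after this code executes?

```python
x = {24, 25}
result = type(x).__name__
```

x is set; result = 'set'

'set'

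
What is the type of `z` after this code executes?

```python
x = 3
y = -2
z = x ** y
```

int ** negative = float

float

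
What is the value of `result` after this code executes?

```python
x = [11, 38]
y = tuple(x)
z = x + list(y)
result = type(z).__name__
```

x is list; y is tuple; z is list; result = 'list'

'list'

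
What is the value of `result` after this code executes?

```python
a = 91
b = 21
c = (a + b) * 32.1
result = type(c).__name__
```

a is int; b is int; c is float; result = 'float'

'float'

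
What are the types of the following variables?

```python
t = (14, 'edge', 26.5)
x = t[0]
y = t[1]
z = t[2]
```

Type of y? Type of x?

tuple[1] is str; tuple[0] is int

str, int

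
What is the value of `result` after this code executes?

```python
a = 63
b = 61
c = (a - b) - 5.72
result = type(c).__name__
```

a is int; b is int; c is float; result = 'float'

'float'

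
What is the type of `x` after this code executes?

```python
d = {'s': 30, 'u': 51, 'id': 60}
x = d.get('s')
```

dict.get() returns value type when found

int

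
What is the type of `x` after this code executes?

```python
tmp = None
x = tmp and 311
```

'and' returns first falsy value (None)

NoneType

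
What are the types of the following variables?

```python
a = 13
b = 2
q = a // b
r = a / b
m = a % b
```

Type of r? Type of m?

/ returns float; % of ints returns int

float, int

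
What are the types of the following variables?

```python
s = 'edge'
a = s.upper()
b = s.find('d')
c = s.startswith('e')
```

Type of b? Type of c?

find() returns int; startswith() returns bool

int, bool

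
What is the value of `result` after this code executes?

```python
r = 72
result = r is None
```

r = 72; result = False

False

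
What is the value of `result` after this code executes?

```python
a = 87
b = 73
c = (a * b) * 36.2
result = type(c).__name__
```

a is int; b is int; c is float; result = 'float'

'float'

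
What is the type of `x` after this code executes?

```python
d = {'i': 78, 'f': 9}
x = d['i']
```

Accessing dict[str, int] with str key returns int

int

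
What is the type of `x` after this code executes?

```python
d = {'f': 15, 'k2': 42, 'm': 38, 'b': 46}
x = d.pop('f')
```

dict.pop() returns the value

int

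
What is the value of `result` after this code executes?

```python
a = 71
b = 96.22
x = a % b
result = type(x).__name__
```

a is int; b is float; x is float; result = 'float'

'float'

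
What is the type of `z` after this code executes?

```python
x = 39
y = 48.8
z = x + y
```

int + float = float

float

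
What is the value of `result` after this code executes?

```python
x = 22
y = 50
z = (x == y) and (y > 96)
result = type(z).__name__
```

x is int; y is int; z is bool; result = 'bool'

'bool'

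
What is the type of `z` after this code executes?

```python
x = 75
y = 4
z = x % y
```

int % int = int

int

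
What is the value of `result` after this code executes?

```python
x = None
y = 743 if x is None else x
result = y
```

x = None; y = 743; result = 743

743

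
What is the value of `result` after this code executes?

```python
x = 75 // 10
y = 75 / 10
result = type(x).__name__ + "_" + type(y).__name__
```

x is int; y is float; result = 'int_float'

'int_float'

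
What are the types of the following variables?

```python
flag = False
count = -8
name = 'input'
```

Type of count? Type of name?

count is assigned a bare integer (no decimal point), so it is an int; name is assigned a quoted string literal, so it is a str

int, str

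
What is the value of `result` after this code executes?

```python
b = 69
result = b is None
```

b = 69; result = False

False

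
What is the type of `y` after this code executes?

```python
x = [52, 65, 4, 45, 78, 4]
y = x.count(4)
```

list.count() returns int

int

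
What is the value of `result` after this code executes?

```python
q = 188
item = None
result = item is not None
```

q = 188; item = None; result = False

False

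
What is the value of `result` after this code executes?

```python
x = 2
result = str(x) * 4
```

x = 2; result = '2222'

'2222'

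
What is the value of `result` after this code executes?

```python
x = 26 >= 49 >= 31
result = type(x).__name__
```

x is bool; result = 'bool'

'bool'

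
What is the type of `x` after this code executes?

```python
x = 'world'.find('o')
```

str.find() returns int index

int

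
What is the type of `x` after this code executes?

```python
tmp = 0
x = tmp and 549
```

'and' returns first falsy value (0 is int)

int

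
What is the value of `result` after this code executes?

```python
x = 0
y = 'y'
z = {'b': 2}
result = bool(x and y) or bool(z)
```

x = 0; y = 'y'; z = {'b': 2}; result = True

True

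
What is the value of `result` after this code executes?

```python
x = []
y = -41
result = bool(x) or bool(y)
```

x = []; y = -41; result = True

True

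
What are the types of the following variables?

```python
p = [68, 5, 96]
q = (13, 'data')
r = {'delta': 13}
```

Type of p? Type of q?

p is assigned a list literal (square brackets); q is assigned a tuple (parenthesized, comma-separated values)

list, tuple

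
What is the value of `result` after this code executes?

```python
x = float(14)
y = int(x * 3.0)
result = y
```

x = 14.0; y = 42; result = 42

42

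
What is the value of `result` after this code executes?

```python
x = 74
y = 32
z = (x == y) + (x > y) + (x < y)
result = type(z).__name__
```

x is int; y is int; z is int; result = 'int'

'int'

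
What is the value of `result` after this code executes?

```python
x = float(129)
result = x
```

x = 129.0; result = 129.0

129.0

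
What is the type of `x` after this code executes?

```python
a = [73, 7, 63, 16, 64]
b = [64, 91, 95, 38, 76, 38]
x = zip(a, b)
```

zip() returns a zip object

zip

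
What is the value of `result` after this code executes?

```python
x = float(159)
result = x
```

x = 159.0; result = 159.0

159.0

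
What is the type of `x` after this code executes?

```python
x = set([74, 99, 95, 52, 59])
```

set() constructor returns set

set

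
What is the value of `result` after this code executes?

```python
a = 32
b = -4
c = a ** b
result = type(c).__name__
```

a is int; b is int; c is float; result = 'float'

'float'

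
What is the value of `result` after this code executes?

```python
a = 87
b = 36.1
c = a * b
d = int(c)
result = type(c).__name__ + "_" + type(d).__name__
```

a is int; b is float; c is float; d is int; result = 'float_int'

'float_int'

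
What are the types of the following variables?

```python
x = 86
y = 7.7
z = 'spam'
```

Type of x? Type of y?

x is assigned a bare integer (no decimal point), so it is an int; y is assigned a number with a decimal point, so it is a float

int, float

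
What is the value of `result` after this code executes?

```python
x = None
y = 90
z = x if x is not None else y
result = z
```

x = None; y = 90; z = 90; result = 90

90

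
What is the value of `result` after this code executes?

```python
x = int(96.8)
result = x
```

x = 96; result = 96

96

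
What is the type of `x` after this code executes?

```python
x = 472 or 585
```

'or' returns first truthy value (int)

int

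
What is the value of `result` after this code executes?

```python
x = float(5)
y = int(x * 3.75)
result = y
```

x = 5.0; y = 18; result = 18

18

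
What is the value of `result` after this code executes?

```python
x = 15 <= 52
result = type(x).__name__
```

x is bool; result = 'bool'

'bool'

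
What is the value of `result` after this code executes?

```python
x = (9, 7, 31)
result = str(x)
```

x = (9, 7, 31); result = '(9, 7, 31)'

'(9, 7, 31)'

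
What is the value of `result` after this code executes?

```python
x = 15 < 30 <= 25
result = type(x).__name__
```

x is bool; result = 'bool'

'bool'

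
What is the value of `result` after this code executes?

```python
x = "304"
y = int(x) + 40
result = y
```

x = '304'; y = 344; result = 344

344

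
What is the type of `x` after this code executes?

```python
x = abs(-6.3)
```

abs() of float returns float

float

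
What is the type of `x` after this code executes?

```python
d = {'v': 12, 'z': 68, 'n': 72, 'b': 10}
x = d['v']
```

Accessing dict[str, int] with str key returns int

int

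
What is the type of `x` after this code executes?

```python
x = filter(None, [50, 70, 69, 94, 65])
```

filter() returns a filter object

filter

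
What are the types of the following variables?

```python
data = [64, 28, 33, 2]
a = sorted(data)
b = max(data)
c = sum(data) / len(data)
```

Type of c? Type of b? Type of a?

int / int = float; max of ints returns int; sorted() returns list

float, int, list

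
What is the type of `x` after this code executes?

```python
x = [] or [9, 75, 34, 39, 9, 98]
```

'or' returns first truthy value (list)

list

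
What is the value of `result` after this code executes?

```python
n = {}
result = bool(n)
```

n = {}; result = False

False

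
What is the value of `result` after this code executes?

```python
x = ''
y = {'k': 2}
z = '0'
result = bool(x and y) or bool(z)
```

x = ''; y = {'k': 2}; z = '0'; result = True

True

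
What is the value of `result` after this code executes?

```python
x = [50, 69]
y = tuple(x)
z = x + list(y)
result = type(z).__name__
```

x is list; y is tuple; z is list; result = 'list'

'list'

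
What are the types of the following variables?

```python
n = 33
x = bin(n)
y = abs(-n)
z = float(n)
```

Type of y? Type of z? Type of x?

abs() of int returns int; float() returns float; bin() returns str

int, float, str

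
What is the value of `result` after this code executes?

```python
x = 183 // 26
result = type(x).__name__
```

x is int; result = 'int'

'int'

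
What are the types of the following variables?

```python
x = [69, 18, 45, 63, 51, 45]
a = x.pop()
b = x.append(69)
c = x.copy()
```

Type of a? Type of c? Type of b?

pop() returns element; copy() returns list; append() returns None

int, list, NoneType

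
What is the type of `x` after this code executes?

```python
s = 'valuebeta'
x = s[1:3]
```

Slicing a str returns str

str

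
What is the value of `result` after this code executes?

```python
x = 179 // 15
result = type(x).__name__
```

x is int; result = 'int'

'int'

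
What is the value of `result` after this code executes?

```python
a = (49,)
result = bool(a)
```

a = (49,); result = True

True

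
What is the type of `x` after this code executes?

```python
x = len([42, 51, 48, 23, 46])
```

len() always returns int

int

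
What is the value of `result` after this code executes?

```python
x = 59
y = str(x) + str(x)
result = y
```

x = 59; y = '5959'; result = '5959'

'5959'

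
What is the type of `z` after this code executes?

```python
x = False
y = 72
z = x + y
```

bool + int = int (bool is subclass of int)

int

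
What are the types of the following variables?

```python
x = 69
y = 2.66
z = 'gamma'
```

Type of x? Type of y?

x is assigned a bare integer (no decimal point), so it is an int; y is assigned a number with a decimal point, so it is a float

int, float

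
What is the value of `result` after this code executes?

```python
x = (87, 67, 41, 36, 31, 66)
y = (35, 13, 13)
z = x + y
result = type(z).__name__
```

x is tuple; y is tuple; z is tuple; result = 'tuple'

'tuple'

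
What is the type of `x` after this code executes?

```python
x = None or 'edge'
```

'or' with None returns the other truthy value (str)

str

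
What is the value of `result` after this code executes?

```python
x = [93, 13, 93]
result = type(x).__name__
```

x is list; result = 'list'

'list'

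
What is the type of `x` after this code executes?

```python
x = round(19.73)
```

round() with no decimal places returns int

int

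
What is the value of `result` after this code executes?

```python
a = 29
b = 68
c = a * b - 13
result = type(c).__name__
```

a is int; b is int; c is int; result = 'int'

'int'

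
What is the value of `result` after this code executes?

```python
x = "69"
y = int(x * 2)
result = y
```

x = '69'; y = 6969; result = 6969

6969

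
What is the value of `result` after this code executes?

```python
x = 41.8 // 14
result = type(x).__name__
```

x is float; result = 'float'

'float'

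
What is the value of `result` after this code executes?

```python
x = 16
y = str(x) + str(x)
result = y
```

x = 16; y = '1616'; result = '1616'

'1616'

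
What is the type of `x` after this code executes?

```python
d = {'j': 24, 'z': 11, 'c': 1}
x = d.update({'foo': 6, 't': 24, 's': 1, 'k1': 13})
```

dict.update() returns None

NoneType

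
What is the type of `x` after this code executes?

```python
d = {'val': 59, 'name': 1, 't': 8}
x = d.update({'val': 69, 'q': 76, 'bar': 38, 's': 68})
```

dict.update() returns None

NoneType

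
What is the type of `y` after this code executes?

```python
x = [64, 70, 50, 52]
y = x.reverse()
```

list.reverse() returns None

NoneType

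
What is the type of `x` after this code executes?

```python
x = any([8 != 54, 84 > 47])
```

any() returns bool

bool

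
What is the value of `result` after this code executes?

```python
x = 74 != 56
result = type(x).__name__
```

x is bool; result = 'bool'

'bool'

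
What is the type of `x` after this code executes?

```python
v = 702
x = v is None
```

'is' comparison returns bool

bool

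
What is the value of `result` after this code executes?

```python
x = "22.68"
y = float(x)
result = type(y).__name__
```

x is str; y is float; result = 'float'

'float'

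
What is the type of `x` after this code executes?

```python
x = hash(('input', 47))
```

hash() returns int

int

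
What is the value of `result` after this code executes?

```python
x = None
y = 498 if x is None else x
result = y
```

x = None; y = 498; result = 498

498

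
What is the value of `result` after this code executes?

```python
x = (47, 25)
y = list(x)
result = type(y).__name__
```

x is tuple; y is list; result = 'list'

'list'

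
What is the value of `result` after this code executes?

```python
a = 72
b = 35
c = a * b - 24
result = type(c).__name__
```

a is int; b is int; c is int; result = 'int'

'int'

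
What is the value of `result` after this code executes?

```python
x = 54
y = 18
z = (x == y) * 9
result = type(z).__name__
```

x is int; y is int; z is int; result = 'int'

'int'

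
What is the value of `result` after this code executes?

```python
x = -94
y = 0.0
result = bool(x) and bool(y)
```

x = -94; y = 0.0; result = False

False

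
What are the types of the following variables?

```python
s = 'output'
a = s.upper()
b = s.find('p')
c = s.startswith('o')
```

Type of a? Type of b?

upper() returns str; find() returns int

str, int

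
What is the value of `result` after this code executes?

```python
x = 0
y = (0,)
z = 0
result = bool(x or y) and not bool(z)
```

x = 0; y = (0,); z = 0; result = True

True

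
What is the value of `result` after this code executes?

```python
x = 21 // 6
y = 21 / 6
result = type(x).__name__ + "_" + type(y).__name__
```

x is int; y is float; result = 'int_float'

'int_float'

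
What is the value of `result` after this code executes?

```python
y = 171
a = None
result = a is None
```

y = 171; a = None; result = True

True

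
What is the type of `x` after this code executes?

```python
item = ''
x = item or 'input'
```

'or' returns first truthy value (str)

str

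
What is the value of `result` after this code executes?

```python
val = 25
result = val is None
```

val = 25; result = False

False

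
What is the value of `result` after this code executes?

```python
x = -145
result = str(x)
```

x = -145; result = '-145'

'-145'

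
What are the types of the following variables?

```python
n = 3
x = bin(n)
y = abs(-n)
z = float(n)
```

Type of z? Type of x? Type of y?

float() returns float; bin() returns str; abs() of int returns int

float, str, int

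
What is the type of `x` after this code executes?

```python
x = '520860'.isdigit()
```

str.isdigit() returns bool

bool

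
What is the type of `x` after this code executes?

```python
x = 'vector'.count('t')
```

str.count() returns int

int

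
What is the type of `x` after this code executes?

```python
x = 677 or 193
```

'or' returns first truthy value (int)

int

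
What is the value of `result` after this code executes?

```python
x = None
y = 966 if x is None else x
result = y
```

x = None; y = 966; result = 966

966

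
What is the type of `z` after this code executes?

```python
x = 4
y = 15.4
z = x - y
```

int - float = float

float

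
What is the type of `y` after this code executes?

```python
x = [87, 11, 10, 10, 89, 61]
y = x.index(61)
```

list.index() returns int

int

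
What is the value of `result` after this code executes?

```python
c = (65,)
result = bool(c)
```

c = (65,); result = True

True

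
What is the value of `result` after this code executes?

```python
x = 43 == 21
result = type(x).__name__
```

x is bool; result = 'bool'

'bool'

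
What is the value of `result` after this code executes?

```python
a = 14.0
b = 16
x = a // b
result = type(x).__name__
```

a is float; b is int; x is float; result = 'float'

'float'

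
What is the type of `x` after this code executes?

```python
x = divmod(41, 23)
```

divmod() returns tuple of (quotient, remainder)

tuple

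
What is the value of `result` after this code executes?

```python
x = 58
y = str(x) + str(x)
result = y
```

x = 58; y = '5858'; result = '5858'

'5858'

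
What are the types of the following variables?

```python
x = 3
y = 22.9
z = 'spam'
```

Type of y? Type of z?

y is assigned a number with a decimal point, so it is a float; z is assigned a quoted string literal, so it is a str

float, str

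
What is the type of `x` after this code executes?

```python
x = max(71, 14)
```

max() of ints returns int

int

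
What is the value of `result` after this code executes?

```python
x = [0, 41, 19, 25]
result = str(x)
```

x = [0, 41, 19, 25]; result = '[0, 41, 19, 25]'

'[0, 41, 19, 25]'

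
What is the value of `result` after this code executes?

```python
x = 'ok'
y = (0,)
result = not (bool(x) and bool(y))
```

x = 'ok'; y = (0,); result = False

False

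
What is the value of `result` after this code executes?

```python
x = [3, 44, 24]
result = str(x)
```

x = [3, 44, 24]; result = '[3, 44, 24]'

'[3, 44, 24]'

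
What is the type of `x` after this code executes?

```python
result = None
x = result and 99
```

'and' returns first falsy value (None)

NoneType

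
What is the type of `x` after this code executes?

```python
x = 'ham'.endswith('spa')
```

str.endswith() returns bool

bool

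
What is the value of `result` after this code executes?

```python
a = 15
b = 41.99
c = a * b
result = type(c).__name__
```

a is int; b is float; c is float; result = 'float'

'float'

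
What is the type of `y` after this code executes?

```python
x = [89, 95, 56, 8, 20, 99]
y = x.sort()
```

list.sort() returns None (mutates in place)

NoneType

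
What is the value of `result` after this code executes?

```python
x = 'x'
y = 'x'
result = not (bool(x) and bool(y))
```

x = 'x'; y = 'x'; result = False

False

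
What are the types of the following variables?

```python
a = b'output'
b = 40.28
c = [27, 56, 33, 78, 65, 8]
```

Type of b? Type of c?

b is assigned a number with a decimal point, so it is a float; c is assigned a list literal (square brackets)

float, list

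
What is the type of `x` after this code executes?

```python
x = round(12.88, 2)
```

round() with decimal places returns float

float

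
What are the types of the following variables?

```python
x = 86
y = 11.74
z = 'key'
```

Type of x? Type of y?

x is assigned a bare integer (no decimal point), so it is an int; y is assigned a number with a decimal point, so it is a float

int, float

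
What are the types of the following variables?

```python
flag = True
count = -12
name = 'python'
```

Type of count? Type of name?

count is assigned a bare integer (no decimal point), so it is an int; name is assigned a quoted string literal, so it is a str

int, str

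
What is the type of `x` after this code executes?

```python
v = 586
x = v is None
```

'is' comparison returns bool

bool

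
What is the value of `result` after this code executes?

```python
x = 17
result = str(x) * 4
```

x = 17; result = '17171717'

'17171717'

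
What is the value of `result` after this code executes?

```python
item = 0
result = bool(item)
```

item = 0; result = False

False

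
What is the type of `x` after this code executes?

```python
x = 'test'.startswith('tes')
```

str.startswith() returns bool

bool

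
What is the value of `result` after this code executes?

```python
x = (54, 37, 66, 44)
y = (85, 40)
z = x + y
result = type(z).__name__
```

x is tuple; y is tuple; z is tuple; result = 'tuple'

'tuple'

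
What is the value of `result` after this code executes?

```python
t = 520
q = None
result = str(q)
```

t = 520; q = None; result = 'None'

'None'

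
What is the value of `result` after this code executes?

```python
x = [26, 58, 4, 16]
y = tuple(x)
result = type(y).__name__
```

x is list; y is tuple; result = 'tuple'

'tuple'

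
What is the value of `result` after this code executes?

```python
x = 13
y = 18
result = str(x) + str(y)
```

x = 13; y = 18; result = '1318'

'1318'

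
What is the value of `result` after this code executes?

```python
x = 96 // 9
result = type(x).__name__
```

x is int; result = 'int'

'int'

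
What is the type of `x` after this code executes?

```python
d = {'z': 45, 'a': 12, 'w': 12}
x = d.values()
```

.values() returns dict_values view

dict_values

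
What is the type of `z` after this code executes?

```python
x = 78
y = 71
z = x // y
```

int // int = int

int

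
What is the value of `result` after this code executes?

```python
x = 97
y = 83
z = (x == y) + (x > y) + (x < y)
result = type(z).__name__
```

x is int; y is int; z is int; result = 'int'

'int'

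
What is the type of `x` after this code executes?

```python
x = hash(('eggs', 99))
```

hash() returns int

int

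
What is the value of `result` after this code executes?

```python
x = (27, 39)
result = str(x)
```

x = (27, 39); result = '(27, 39)'

'(27, 39)'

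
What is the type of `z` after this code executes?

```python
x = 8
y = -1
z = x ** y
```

int ** negative = float

float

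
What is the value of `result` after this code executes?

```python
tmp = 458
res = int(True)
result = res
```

tmp = 458; res = 1; result = 1

1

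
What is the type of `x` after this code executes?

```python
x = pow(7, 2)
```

pow(int, int) returns int

int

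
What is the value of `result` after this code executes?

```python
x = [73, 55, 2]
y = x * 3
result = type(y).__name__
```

x is list; y is list; result = 'list'

'list'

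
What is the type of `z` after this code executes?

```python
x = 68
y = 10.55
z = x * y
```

int * float = float

float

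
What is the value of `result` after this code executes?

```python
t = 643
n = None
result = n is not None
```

t = 643; n = None; result = False

False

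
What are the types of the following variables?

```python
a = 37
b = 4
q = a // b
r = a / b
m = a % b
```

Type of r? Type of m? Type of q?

/ returns float; % of ints returns int; // returns int

float, int, int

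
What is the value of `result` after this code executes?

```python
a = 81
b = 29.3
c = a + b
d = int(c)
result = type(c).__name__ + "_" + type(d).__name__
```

a is int; b is float; c is float; d is int; result = 'float_int'

'float_int'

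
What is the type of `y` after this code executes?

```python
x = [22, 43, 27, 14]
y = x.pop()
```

list.pop() returns the popped element

int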